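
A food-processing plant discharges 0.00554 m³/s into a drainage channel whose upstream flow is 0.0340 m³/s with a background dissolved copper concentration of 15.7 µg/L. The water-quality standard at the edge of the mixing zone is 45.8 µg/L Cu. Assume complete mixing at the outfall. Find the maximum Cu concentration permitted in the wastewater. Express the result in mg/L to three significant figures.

0.231 mg/L

15.7 µg/L = 0.0157 mg/L.
45.8 µg/L = 0.0458 mg/L.
Mass balance: 0.0458·0.03954 = 0.00554·Cₑ + 0.034·0.0157.
Cₑ = (0.001811 − 0.0005338) / 0.00554 = 0.2305 mg/L.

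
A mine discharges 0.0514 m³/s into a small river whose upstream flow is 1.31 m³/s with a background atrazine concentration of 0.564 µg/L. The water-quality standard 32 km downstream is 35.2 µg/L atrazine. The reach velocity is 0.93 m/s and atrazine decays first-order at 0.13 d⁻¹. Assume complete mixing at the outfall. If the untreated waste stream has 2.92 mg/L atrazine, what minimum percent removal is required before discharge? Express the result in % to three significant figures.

66.9 %

0.564 µg/L = 0.000564 mg/L.
35.2 µg/L = 0.0352 mg/L.
Travel time to the compliance point: t = 3.2e+04/0.93 = 3.441e+04 s = 0.3982 d; decay factor exp(−0.13·0.3982) = 0.9495.
So the concentration just after mixing may be at most 0.0352/0.9495 = 0.03707 mg/L.
Mass balance: 0.03707·1.361 = 0.0514·Cₑ + 1.31·0.000564.
Cₑ = (0.05047 − 0.0007388) / 0.0514 = 0.9675 mg/L.
Required removal = 1 − 0.9675/2.92 = 66.87 %.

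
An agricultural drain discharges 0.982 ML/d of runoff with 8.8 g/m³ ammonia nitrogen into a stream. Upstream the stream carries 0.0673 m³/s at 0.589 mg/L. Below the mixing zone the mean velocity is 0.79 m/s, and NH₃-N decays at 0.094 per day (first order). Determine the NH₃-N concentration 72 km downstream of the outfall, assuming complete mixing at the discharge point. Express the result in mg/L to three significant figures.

1.61 mg/L

0.982 ML/d = 0.01137 m³/s.
After complete mixing, C₀ = (0.01137·8.8 + 0.0673·0.589) / 0.07867 = 1.775 mg/L.
Travel time t = 7.2e+04 m / 0.79 m/s = 9.114e+04 s = 1.055 d.
C = 1.775·exp(−0.094·1.055) = 1.775·0.9056 = 1.608 mg/L.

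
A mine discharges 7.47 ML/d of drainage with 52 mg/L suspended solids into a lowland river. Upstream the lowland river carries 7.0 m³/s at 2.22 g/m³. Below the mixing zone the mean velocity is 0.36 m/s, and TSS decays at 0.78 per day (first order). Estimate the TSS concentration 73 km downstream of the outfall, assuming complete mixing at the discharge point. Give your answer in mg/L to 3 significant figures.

0.453 mg/L

7.47 ML/d = 0.08646 m³/s.
After complete mixing, C₀ = (0.08646·52 + 7·2.22) / 7.086 = 2.827 mg/L.
Travel time t = 7.3e+04 m / 0.36 m/s = 2.028e+05 s = 2.347 d.
C = 2.827·exp(−0.78·2.347) = 2.827·0.1603 = 0.4533 mg/L.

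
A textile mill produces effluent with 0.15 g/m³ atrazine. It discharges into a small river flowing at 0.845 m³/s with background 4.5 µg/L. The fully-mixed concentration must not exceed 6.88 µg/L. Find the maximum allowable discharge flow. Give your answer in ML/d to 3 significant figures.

1.21 ML/d

4.5 µg/L = 0.0045 mg/L.
6.88 µg/L = 0.00688 mg/L.
Mass balance at complete mixing: C_std·(Q_w + Q_r) = Q_w·C_e + Q_r·C_b.
Rearranging, Q_w = Q_r·(C_std − C_b)/(C_e − C_std) = 0.845·(0.00688 − 0.0045) / (0.15 − 0.00688) = 0.01405 m³/s.
= 1.214 ML/d.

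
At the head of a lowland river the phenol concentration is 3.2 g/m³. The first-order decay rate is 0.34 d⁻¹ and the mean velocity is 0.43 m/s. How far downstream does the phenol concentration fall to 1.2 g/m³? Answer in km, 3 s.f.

107 km

From C = C₀·e^(−kt), t = ln(C₀/C)/k = ln(3.2/1.2)/0.34 = 0.9808/0.34 = 2.885 d.
Distance = v·t = 0.43 m/s × 2.492e+05 s = 1.072e+05 m = 107.2 km.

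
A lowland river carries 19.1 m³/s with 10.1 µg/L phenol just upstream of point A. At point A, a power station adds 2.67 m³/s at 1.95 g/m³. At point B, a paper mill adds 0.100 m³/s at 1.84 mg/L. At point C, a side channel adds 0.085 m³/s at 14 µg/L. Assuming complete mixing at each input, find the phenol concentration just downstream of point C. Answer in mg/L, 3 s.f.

0.254 mg/L

10.1 µg/L = 0.0101 mg/L.
After input A: C = (19.1·0.0101 + 2.67·1.95) / 21.77 = 0.248 mg/L.
After input B: C = (21.77·0.248 + 0.1·1.84) / 21.87 = 0.2553 mg/L.
14 µg/L = 0.014 mg/L.
After input C: C = (21.87·0.2553 + 0.085·0.014) / 21.96 = 0.2544 mg/L.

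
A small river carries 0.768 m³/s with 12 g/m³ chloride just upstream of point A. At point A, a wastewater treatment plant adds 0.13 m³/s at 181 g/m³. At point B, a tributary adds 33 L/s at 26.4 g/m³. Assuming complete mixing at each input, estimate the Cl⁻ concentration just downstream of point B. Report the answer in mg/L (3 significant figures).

36.1 mg/L

After input A: C = (0.768·12 + 0.13·181) / 0.898 = 36.47 mg/L.
33 L/s = 0.033 m³/s.
After input B: C = (0.898·36.47 + 0.033·26.4) / 0.931 = 36.11 mg/L.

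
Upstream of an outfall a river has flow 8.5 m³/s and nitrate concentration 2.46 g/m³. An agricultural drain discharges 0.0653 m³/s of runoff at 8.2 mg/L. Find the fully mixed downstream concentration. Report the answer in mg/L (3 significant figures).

Flow-weighted mixing gives C = (0.0653·8.2 + 8.5·2.46) / (0.0653 + 8.5) = 21.45/8.565 = 2.504 mg/L.

2.50 mg/L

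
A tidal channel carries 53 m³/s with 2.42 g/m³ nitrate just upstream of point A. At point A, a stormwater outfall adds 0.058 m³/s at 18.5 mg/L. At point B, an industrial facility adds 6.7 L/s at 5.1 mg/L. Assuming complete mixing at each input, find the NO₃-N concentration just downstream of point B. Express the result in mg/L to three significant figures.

2.44 mg/L

After input A: C = (53·2.42 + 0.058·18.5) / 53.06 = 2.438 mg/L.
6.7 L/s = 0.0067 m³/s.
After input B: C = (53.06·2.438 + 0.0067·5.1) / 53.06 = 2.438 mg/L.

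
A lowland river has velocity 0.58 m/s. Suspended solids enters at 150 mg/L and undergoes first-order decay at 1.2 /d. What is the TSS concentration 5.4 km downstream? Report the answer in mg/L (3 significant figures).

Travel time t = 5.4 km / 0.58 m/s = 5400/0.58 = 9310 s = 0.1078 d.
First-order decay: C = 150·exp(−1.2·0.1078) = 150·0.8787 = 131.8 mg/L.

132 mg/L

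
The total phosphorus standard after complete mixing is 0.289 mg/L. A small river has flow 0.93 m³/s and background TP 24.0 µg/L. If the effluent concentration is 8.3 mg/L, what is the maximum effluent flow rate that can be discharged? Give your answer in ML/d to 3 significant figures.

2.66 ML/d

24.0 µg/L = 0.024 mg/L.
Mass balance at complete mixing: C_std·(Q_w + Q_r) = Q_w·C_e + Q_r·C_b.
Rearranging, Q_w = Q_r·(C_std − C_b)/(C_e − C_std) = 0.93·(0.289 − 0.024) / (8.3 − 0.289) = 0.03076 m³/s.
= 2.658 ML/d.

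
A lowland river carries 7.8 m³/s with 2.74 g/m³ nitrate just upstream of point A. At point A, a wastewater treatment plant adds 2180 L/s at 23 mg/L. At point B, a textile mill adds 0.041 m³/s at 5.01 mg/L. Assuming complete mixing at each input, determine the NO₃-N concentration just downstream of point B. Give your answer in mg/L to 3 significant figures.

7.16 mg/L

2180 L/s = 2.18 m³/s.
After input A: C = (7.8·2.74 + 2.18·23) / 9.98 = 7.166 mg/L.
After input B: C = (9.98·7.166 + 0.041·5.01) / 10.02 = 7.157 mg/L.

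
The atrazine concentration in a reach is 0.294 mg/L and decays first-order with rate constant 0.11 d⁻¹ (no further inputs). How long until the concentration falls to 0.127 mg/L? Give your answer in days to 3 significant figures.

t = ln(C₀/C)/k = ln(0.294/0.127)/0.11 = 0.8394/0.11 = 7.631 d.

7.63 d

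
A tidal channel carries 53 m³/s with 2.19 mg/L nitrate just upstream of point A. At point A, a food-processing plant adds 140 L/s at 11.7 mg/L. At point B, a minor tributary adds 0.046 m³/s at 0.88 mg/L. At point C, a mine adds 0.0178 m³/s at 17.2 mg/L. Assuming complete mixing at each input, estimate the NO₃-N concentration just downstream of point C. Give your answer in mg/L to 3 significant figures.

2.22 mg/L

140 L/s = 0.14 m³/s.
After input A: C = (53·2.19 + 0.14·11.7) / 53.14 = 2.215 mg/L.
After input B: C = (53.14·2.215 + 0.046·0.88) / 53.19 = 2.214 mg/L.
After input C: C = (53.19·2.214 + 0.0178·17.2) / 53.2 = 2.219 mg/L.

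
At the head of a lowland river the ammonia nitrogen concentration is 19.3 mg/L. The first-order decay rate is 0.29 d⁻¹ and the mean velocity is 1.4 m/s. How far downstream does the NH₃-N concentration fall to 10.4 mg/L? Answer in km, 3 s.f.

258 km

From C = C₀·e^(−kt), t = ln(C₀/C)/k = ln(19.3/10.4)/0.29 = 0.6183/0.29 = 2.132 d.
Distance = v·t = 1.4 m/s × 1.842e+05 s = 2.579e+05 m = 257.9 km.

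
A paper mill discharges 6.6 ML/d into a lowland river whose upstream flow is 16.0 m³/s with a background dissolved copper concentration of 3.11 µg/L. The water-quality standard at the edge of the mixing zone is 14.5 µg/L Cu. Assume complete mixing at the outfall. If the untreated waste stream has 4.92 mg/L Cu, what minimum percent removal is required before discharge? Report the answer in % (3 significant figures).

6.6 ML/d = 0.07639 m³/s.
3.11 µg/L = 0.00311 mg/L.
14.5 µg/L = 0.0145 mg/L.
Mass balance: 0.0145·16.08 = 0.07639·Cₑ + 16·0.00311.
Cₑ = (0.2331 − 0.04976) / 0.07639 = 2.4 mg/L.
Required removal = 1 − 2.4/4.92 = 51.22 %.

51.2 %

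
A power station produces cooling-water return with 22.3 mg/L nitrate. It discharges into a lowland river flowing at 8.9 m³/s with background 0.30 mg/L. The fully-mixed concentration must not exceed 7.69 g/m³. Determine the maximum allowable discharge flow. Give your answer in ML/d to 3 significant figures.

Mass balance at complete mixing: C_std·(Q_w + Q_r) = Q_w·C_e + Q_r·C_b.
Rearranging, Q_w = Q_r·(C_std − C_b)/(C_e − C_std) = 8.9·(7.69 − 0.3) / (22.3 − 7.69) = 4.502 m³/s.
= 389 ML/d.

389 ML/d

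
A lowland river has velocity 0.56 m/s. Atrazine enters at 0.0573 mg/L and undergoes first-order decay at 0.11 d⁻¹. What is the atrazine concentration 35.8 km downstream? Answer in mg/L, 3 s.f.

0.0528 mg/L

Travel time t = 35.8 km / 0.56 m/s = 3.58e+04/0.56 = 6.393e+04 s = 0.7399 d.
First-order decay: C = 0.0573·exp(−0.11·0.7399) = 0.0573·0.9218 = 0.05282 mg/L.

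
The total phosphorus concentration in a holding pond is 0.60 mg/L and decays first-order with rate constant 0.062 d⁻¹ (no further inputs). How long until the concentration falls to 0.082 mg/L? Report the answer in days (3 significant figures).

t = ln(C₀/C)/k = ln(0.60/0.082)/0.062 = 1.99/0.062 = 32.1 d.

32.1 d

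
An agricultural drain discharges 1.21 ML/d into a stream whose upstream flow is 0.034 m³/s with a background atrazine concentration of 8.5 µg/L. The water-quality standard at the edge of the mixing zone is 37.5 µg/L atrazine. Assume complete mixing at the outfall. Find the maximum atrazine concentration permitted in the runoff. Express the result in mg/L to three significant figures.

1.21 ML/d = 0.014 m³/s.
8.5 µg/L = 0.0085 mg/L.
37.5 µg/L = 0.0375 mg/L.
Mass balance: 0.0375·0.048 = 0.014·Cₑ + 0.034·0.0085.
Cₑ = (0.0018 − 0.000289) / 0.014 = 0.1079 mg/L.

0.108 mg/L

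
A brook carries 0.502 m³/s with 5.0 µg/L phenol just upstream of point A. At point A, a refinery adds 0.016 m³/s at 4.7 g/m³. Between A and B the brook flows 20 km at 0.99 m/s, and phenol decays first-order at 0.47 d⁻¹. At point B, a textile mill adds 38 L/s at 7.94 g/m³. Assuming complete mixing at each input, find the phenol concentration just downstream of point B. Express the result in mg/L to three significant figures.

5.0 µg/L = 0.005 mg/L.
After input A: C = (0.502·0.005 + 0.016·4.7) / 0.518 = 0.15 mg/L.
Over the 20 km reach to input B (t = 2.02e+04 s = 0.2338 d), decay gives C = 0.15·exp(−0.47·0.2338) = 0.1344 mg/L.
38 L/s = 0.038 m³/s.
After input B: C = (0.518·0.1344 + 0.038·7.94) / 0.556 = 0.6679 mg/L.

0.668 mg/L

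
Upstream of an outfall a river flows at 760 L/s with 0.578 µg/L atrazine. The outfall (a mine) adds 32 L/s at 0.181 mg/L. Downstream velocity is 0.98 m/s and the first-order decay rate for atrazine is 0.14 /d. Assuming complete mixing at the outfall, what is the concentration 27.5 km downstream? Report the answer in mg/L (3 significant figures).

0.00752 mg/L

32 L/s = 0.032 m³/s.
760 L/s = 0.76 m³/s.
0.578 µg/L = 0.000578 mg/L.
After complete mixing, C₀ = (0.032·0.181 + 0.76·0.000578) / 0.792 = 0.007868 mg/L.
Travel time t = 2.75e+04 m / 0.98 m/s = 2.806e+04 s = 0.3248 d.
C = 0.007868·exp(−0.14·0.3248) = 0.007868·0.9555 = 0.007518 mg/L.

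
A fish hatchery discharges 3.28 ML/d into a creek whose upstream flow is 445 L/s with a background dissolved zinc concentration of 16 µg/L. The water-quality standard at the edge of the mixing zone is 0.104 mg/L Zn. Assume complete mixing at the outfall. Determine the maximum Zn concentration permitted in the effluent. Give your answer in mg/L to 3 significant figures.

1.14 mg/L

3.28 ML/d = 0.03796 m³/s.
445 L/s = 0.445 m³/s.
16 µg/L = 0.016 mg/L.
Mass balance: 0.104·0.483 = 0.03796·Cₑ + 0.445·0.016.
Cₑ = (0.05023 − 0.00712) / 0.03796 = 1.136 mg/L.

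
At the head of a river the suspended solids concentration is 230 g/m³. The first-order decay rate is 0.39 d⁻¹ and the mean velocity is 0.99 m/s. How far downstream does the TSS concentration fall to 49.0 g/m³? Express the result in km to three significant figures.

From C = C₀·e^(−kt), t = ln(C₀/C)/k = ln(230/49.0)/0.39 = 1.546/0.39 = 3.965 d.
Distance = v·t = 0.99 m/s × 3.426e+05 s = 3.391e+05 m = 339.1 km.

339 km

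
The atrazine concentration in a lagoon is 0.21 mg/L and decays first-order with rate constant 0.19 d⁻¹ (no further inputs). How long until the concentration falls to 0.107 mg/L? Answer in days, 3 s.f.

t = ln(C₀/C)/k = ln(0.21/0.107)/0.19 = 0.6743/0.19 = 3.549 d.

3.55 d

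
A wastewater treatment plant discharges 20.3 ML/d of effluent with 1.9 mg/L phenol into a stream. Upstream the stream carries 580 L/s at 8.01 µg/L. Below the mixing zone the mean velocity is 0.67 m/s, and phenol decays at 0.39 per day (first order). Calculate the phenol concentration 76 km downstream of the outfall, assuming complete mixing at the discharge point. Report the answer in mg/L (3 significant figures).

0.332 mg/L

20.3 ML/d = 0.235 m³/s.
580 L/s = 0.58 m³/s.
8.01 µg/L = 0.00801 mg/L.
After complete mixing, C₀ = (0.235·1.9 + 0.58·0.00801) / 0.815 = 0.5535 mg/L.
Travel time t = 7.6e+04 m / 0.67 m/s = 1.134e+05 s = 1.313 d.
C = 0.5535·exp(−0.39·1.313) = 0.5535·0.5993 = 0.3317 mg/L.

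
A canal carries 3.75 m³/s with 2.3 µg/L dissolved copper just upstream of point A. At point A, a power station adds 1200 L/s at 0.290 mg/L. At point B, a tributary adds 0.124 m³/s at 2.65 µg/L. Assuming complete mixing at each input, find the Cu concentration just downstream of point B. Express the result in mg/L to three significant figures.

0.0703 mg/L

2.3 µg/L = 0.0023 mg/L.
1200 L/s = 1.2 m³/s.
After input A: C = (3.75·0.0023 + 1.2·0.29) / 4.95 = 0.07205 mg/L.
2.65 µg/L = 0.00265 mg/L.
After input B: C = (4.95·0.07205 + 0.124·0.00265) / 5.074 = 0.07035 mg/L.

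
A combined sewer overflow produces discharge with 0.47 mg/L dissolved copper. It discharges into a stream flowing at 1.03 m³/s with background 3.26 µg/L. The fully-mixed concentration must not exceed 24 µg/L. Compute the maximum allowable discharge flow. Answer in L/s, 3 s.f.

47.9 L/s

3.26 µg/L = 0.00326 mg/L.
24 µg/L = 0.024 mg/L.
Mass balance at complete mixing: C_std·(Q_w + Q_r) = Q_w·C_e + Q_r·C_b.
Rearranging, Q_w = Q_r·(C_std − C_b)/(C_e − C_std) = 1.03·(0.024 − 0.00326) / (0.47 − 0.024) = 0.0479 m³/s.
= 47.9 L/s.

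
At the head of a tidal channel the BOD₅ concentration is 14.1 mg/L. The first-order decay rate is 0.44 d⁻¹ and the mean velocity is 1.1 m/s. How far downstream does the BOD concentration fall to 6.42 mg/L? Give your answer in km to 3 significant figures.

From C = C₀·e^(−kt), t = ln(C₀/C)/k = ln(14.1/6.42)/0.44 = 0.7868/0.44 = 1.788 d.
Distance = v·t = 1.1 m/s × 1.545e+05 s = 1.699e+05 m = 169.9 km.

170 km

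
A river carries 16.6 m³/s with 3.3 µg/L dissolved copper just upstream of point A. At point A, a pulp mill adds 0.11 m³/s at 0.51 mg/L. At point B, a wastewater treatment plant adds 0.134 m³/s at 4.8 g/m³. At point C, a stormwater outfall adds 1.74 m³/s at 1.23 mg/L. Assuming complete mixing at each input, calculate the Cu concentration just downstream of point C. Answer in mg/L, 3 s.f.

3.3 µg/L = 0.0033 mg/L.
After input A: C = (16.6·0.0033 + 0.11·0.51) / 16.71 = 0.006636 mg/L.
After input B: C = (16.71·0.006636 + 0.134·4.8) / 16.84 = 0.04477 mg/L.
After input C: C = (16.84·0.04477 + 1.74·1.23) / 18.58 = 0.1557 mg/L.

0.156 mg/L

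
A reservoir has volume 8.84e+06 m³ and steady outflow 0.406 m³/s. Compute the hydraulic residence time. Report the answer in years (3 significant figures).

0.690 yr

Q = 0.406 m³/s × 3.156e+07 s/yr = 1.281e+07 m³/yr.
Hydraulic residence time τ = V/Q = 8.84e+06/1.281e+07 = 0.69 yr.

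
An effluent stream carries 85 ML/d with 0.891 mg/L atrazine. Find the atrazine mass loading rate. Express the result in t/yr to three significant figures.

85 ML/d = 0.9838 m³/s.
Mass flux = Q·C = 0.9838 m³/s × 0.891 g/m³ = 0.8766 g/s.
= 0.8766 g/s × 31.56 = 27.66 t/yr.

27.7 t/yr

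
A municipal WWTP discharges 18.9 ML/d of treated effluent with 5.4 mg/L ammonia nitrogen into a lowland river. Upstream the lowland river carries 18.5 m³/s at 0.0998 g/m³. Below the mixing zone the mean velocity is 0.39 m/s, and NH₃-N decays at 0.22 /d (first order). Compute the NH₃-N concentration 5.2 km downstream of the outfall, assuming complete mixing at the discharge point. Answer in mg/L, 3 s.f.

18.9 ML/d = 0.2187 m³/s.
After complete mixing, C₀ = (0.2187·5.4 + 18.5·0.0998) / 18.72 = 0.1617 mg/L.
Travel time t = 5200 m / 0.39 m/s = 1.333e+04 s = 0.1543 d.
C = 0.1617·exp(−0.22·0.1543) = 0.1617·0.9666 = 0.1563 mg/L.

0.156 mg/L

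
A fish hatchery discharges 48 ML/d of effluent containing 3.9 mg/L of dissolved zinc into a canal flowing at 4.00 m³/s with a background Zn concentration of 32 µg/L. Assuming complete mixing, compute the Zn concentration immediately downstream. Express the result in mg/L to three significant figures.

0.504 mg/L

48 ML/d = 0.5556 m³/s.
32 µg/L = 0.032 mg/L.
By mass balance at complete mixing, C = (0.5556·3.9 + 4·0.032) / (0.5556 + 4) = 2.295/4.556 = 0.5037 mg/L.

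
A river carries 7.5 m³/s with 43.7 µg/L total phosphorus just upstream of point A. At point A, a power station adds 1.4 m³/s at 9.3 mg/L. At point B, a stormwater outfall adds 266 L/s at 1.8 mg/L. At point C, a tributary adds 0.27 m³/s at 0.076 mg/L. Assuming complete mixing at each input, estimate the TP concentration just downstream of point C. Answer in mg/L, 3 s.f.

43.7 µg/L = 0.0437 mg/L.
After input A: C = (7.5·0.0437 + 1.4·9.3) / 8.9 = 1.5 mg/L.
266 L/s = 0.266 m³/s.
After input B: C = (8.9·1.5 + 0.266·1.8) / 9.166 = 1.508 mg/L.
After input C: C = (9.166·1.508 + 0.27·0.076) / 9.436 = 1.467 mg/L.

1.47 mg/L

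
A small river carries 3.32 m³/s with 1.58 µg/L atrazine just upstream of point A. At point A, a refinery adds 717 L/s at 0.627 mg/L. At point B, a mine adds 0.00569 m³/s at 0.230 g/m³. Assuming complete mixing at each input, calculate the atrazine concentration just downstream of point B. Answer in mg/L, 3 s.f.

0.113 mg/L

1.58 µg/L = 0.00158 mg/L.
717 L/s = 0.717 m³/s.
After input A: C = (3.32·0.00158 + 0.717·0.627) / 4.037 = 0.1127 mg/L.
After input B: C = (4.037·0.1127 + 0.00569·0.23) / 4.043 = 0.1128 mg/L.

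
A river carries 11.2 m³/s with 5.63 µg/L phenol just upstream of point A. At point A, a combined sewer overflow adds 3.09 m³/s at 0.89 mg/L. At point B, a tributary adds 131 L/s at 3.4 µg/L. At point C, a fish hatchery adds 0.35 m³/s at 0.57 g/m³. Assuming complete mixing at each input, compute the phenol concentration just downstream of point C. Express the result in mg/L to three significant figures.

5.63 µg/L = 0.00563 mg/L.
After input A: C = (11.2·0.00563 + 3.09·0.89) / 14.29 = 0.1969 mg/L.
131 L/s = 0.131 m³/s.
3.4 µg/L = 0.0034 mg/L.
After input B: C = (14.29·0.1969 + 0.131·0.0034) / 14.42 = 0.1951 mg/L.
After input C: C = (14.42·0.1951 + 0.35·0.57) / 14.77 = 0.204 mg/L.

0.204 mg/L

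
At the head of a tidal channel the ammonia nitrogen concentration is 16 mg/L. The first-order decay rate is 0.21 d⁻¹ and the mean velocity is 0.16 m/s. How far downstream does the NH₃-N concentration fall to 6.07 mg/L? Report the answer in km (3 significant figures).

63.8 km

From C = C₀·e^(−kt), t = ln(C₀/C)/k = ln(16/6.07)/0.21 = 0.9692/0.21 = 4.615 d.
Distance = v·t = 0.16 m/s × 3.988e+05 s = 6.38e+04 m = 63.8 km.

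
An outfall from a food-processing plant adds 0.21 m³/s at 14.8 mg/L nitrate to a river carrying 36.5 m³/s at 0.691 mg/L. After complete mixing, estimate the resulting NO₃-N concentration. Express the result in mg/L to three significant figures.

0.772 mg/L

Conservation of mass across the mixing zone: C = (0.21·14.8 + 36.5·0.691) / (0.21 + 36.5) = 28.33/36.71 = 0.7717 mg/L.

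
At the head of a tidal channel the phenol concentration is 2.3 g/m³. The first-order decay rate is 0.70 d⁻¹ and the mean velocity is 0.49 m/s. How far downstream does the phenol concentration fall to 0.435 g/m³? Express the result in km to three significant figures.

101 km

From C = C₀·e^(−kt), t = ln(C₀/C)/k = ln(2.3/0.435)/0.70 = 1.665/0.70 = 2.379 d.
Distance = v·t = 0.49 m/s × 2.055e+05 s = 1.007e+05 m = 100.7 km.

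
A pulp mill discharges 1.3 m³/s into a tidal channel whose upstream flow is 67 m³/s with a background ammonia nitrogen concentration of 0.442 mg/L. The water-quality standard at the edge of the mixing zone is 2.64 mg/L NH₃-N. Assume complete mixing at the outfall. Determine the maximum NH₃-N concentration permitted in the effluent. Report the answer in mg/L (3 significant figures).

Mass balance: 2.64·68.3 = 1.3·Cₑ + 67·0.442.
Cₑ = (180.3 − 29.61) / 1.3 = 115.9 mg/L.

116 mg/L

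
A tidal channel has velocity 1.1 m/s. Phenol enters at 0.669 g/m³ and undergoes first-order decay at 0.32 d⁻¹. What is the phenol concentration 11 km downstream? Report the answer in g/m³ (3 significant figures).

Travel time t = 11 km / 1.1 m/s = 1.1e+04/1.1 = 1e+04 s = 0.1157 d.
First-order decay: C = 0.669·exp(−0.32·0.1157) = 0.669·0.9636 = 0.6447 g/m³.

0.645 g/m³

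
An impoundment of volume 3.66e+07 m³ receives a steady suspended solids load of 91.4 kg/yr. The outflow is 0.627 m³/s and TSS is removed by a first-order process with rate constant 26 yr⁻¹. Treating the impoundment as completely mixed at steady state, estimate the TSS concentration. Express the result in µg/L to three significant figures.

0.0941 µg/L

Outflow Q = 0.627 m³/s × 3.156e+07 s/yr = 1.979e+07 m³/yr.
Steady-state CSTR mass balance: W = Q·C + k·V·C, so C = W/(Q + kV).
Q + kV = 1.979e+07 + 26·3.66e+07 = 9.714e+08 m³/yr.
C = 91.4/9.714e+08 = 9.409e-08 kg/m³ = 9.409e-05 mg/L = 0.09409 µg/L.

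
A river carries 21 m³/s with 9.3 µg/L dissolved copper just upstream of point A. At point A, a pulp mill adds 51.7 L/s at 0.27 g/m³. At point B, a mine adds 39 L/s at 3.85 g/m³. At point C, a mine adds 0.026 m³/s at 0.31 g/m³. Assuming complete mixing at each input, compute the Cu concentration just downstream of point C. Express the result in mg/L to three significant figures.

0.0174 mg/L

9.3 µg/L = 0.0093 mg/L.
51.7 L/s = 0.0517 m³/s.
After input A: C = (21·0.0093 + 0.0517·0.27) / 21.05 = 0.00994 mg/L.
39 L/s = 0.039 m³/s.
After input B: C = (21.05·0.00994 + 0.039·3.85) / 21.09 = 0.01704 mg/L.
After input C: C = (21.09·0.01704 + 0.026·0.31) / 21.12 = 0.0174 mg/L.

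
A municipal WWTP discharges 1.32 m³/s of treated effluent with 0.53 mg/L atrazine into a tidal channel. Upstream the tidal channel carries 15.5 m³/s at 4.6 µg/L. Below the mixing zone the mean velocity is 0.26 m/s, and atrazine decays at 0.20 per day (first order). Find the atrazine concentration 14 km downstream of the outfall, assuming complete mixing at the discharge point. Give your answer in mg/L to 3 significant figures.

0.0405 mg/L

4.6 µg/L = 0.0046 mg/L.
After complete mixing, C₀ = (1.32·0.53 + 15.5·0.0046) / 16.82 = 0.04583 mg/L.
Travel time t = 1.4e+04 m / 0.26 m/s = 5.385e+04 s = 0.6232 d.
C = 0.04583·exp(−0.20·0.6232) = 0.04583·0.8828 = 0.04046 mg/L.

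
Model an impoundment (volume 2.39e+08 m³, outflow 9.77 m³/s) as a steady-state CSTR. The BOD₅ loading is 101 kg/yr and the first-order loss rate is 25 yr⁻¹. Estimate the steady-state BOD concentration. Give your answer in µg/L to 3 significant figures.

0.0161 µg/L

Outflow Q = 9.77 m³/s × 3.156e+07 s/yr = 3.083e+08 m³/yr.
Steady-state CSTR mass balance: W = Q·C + k·V·C, so C = W/(Q + kV).
Q + kV = 3.083e+08 + 25·2.39e+08 = 6.283e+09 m³/yr.
C = 101/6.283e+09 = 1.607e-08 kg/m³ = 1.607e-05 mg/L = 0.01607 µg/L.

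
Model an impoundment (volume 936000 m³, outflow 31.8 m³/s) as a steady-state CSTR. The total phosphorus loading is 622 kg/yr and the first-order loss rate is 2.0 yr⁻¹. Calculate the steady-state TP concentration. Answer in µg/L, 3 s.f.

Outflow Q = 31.8 m³/s × 3.156e+07 s/yr = 1.004e+09 m³/yr.
Steady-state CSTR mass balance: W = Q·C + k·V·C, so C = W/(Q + kV).
Q + kV = 1.004e+09 + 2.0·936000 = 1.005e+09 m³/yr.
C = 622/1.005e+09 = 6.187e-07 kg/m³ = 0.0006187 mg/L = 0.6187 µg/L.

0.619 µg/L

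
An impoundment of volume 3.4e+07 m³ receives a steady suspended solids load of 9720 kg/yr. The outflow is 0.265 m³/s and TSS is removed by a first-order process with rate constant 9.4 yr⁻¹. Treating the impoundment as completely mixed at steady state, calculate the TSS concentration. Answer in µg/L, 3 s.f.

Outflow Q = 0.265 m³/s × 3.156e+07 s/yr = 8.363e+06 m³/yr.
Steady-state CSTR mass balance: W = Q·C + k·V·C, so C = W/(Q + kV).
Q + kV = 8.363e+06 + 9.4·3.4e+07 = 3.28e+08 m³/yr.
C = 9720/3.28e+08 = 2.964e-05 kg/m³ = 0.02964 mg/L = 29.64 µg/L.

29.6 µg/L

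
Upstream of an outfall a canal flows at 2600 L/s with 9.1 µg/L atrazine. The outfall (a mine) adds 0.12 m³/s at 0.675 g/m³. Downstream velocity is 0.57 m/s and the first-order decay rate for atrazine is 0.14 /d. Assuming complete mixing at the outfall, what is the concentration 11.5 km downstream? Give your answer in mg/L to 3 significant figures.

0.0372 mg/L

2600 L/s = 2.6 m³/s.
9.1 µg/L = 0.0091 mg/L.
After complete mixing, C₀ = (0.12·0.675 + 2.6·0.0091) / 2.72 = 0.03848 mg/L.
Travel time t = 1.15e+04 m / 0.57 m/s = 2.018e+04 s = 0.2335 d.
C = 0.03848·exp(−0.14·0.2335) = 0.03848·0.9678 = 0.03724 mg/L.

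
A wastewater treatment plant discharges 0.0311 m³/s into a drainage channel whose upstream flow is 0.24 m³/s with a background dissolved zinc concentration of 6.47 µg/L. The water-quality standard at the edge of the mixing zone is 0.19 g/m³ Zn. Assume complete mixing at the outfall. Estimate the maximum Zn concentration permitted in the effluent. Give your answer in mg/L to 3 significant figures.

1.61 mg/L

6.47 µg/L = 0.00647 mg/L.
Mass balance: 0.19·0.2711 = 0.0311·Cₑ + 0.24·0.00647.
Cₑ = (0.05151 − 0.001553) / 0.0311 = 1.606 mg/L.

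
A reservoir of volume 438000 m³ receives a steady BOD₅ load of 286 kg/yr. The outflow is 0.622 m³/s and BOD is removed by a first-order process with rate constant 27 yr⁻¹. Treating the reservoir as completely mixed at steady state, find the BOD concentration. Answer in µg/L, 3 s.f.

9.09 µg/L

Outflow Q = 0.622 m³/s × 3.156e+07 s/yr = 1.963e+07 m³/yr.
Steady-state CSTR mass balance: W = Q·C + k·V·C, so C = W/(Q + kV).
Q + kV = 1.963e+07 + 27·438000 = 3.145e+07 m³/yr.
C = 286/3.145e+07 = 9.092e-06 kg/m³ = 0.009092 mg/L = 9.092 µg/L.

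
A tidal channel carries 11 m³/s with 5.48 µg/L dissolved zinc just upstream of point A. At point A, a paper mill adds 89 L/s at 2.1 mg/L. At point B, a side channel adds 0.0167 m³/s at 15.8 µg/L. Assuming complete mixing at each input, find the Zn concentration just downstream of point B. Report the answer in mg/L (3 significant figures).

0.0223 mg/L

5.48 µg/L = 0.00548 mg/L.
89 L/s = 0.089 m³/s.
After input A: C = (11·0.00548 + 0.089·2.1) / 11.09 = 0.02229 mg/L.
15.8 µg/L = 0.0158 mg/L.
After input B: C = (11.09·0.02229 + 0.0167·0.0158) / 11.11 = 0.02228 mg/L.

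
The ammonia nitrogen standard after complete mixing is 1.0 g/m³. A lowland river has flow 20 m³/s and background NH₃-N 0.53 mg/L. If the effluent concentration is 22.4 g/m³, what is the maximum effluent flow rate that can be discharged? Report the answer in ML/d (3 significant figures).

38.0 ML/d

Mass balance at complete mixing: C_std·(Q_w + Q_r) = Q_w·C_e + Q_r·C_b.
Rearranging, Q_w = Q_r·(C_std − C_b)/(C_e − C_std) = 20·(1 − 0.53) / (22.4 − 1) = 0.4393 m³/s.
= 37.95 ML/d.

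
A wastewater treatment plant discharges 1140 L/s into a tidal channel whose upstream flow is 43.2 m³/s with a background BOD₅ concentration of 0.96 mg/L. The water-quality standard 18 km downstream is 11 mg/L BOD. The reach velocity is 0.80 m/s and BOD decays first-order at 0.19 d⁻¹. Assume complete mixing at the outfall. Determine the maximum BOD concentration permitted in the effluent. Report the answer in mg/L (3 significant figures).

1140 L/s = 1.14 m³/s.
Travel time to the compliance point: t = 1.8e+04/0.80 = 2.25e+04 s = 0.2604 d; decay factor exp(−0.19·0.2604) = 0.9517.
So the concentration just after mixing may be at most 11/0.9517 = 11.56 mg/L.
Mass balance: 11.56·44.34 = 1.14·Cₑ + 43.2·0.96.
Cₑ = (512.5 − 41.47) / 1.14 = 413.2 mg/L.

413 mg/L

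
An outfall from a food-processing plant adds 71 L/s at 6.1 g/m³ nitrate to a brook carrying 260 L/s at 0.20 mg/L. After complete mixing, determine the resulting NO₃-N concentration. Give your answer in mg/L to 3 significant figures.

1.47 mg/L

71 L/s = 0.071 m³/s.
260 L/s = 0.26 m³/s.
Flow-weighted mixing gives C = (0.071·6.1 + 0.26·0.2) / (0.071 + 0.26) = 0.4851/0.331 = 1.466 mg/L.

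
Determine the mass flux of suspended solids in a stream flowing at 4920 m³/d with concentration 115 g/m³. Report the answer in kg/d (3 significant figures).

4920 m³/d = 0.05694 m³/s.
Mass flux = Q·C = 0.05694 m³/s × 115 g/m³ = 6.549 g/s.
= 6.549 g/s × 86.4 = 565.8 kg/d.

566 kg/d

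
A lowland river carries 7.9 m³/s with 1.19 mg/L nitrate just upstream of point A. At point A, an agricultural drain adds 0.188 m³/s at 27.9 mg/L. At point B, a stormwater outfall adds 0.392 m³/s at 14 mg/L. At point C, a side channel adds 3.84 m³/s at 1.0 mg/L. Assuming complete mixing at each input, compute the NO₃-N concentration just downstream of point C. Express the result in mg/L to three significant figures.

After input A: C = (7.9·1.19 + 0.188·27.9) / 8.088 = 1.811 mg/L.
After input B: C = (8.088·1.811 + 0.392·14) / 8.48 = 2.374 mg/L.
After input C: C = (8.48·2.374 + 3.84·1) / 12.32 = 1.946 mg/L.

1.95 mg/L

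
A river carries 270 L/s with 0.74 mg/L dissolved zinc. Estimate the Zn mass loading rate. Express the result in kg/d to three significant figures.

270 L/s = 0.27 m³/s.
Mass flux = Q·C = 0.27 m³/s × 0.74 g/m³ = 0.1998 g/s.
= 0.1998 g/s × 86.4 = 17.26 kg/d.

17.3 kg/d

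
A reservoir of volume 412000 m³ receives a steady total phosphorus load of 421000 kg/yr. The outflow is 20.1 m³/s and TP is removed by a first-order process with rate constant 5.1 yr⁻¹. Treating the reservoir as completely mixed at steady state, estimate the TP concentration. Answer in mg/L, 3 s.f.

Outflow Q = 20.1 m³/s × 3.156e+07 s/yr = 6.343e+08 m³/yr.
Steady-state CSTR mass balance: W = Q·C + k·V·C, so C = W/(Q + kV).
Q + kV = 6.343e+08 + 5.1·412000 = 6.364e+08 m³/yr.
C = 421000/6.364e+08 = 0.0006615 kg/m³ = 0.6615 mg/L.

0.662 mg/L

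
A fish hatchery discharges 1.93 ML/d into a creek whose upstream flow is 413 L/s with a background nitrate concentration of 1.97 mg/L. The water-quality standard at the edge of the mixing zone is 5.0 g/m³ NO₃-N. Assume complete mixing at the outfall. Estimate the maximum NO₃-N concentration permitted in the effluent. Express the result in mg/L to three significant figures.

1.93 ML/d = 0.02234 m³/s.
413 L/s = 0.413 m³/s.
Mass balance: 5·0.4353 = 0.02234·Cₑ + 0.413·1.97.
Cₑ = (2.177 − 0.8136) / 0.02234 = 61.02 mg/L.

61.0 mg/L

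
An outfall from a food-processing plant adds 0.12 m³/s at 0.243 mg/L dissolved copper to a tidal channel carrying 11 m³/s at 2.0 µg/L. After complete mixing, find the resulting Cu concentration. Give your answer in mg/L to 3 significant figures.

2.0 µg/L = 0.002 mg/L.
By mass balance at complete mixing, C = (0.12·0.243 + 11·0.002) / (0.12 + 11) = 0.05116/11.12 = 0.004601 mg/L.

0.00460 mg/L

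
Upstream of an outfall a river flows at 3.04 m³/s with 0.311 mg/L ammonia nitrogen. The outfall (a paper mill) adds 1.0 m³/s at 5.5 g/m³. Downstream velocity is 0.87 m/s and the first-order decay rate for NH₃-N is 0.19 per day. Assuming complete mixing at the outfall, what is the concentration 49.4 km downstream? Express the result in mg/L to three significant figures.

1.41 mg/L

After complete mixing, C₀ = (1·5.5 + 3.04·0.311) / 4.04 = 1.595 mg/L.
Travel time t = 4.94e+04 m / 0.87 m/s = 5.678e+04 s = 0.6572 d.
C = 1.595·exp(−0.19·0.6572) = 1.595·0.8826 = 1.408 mg/L.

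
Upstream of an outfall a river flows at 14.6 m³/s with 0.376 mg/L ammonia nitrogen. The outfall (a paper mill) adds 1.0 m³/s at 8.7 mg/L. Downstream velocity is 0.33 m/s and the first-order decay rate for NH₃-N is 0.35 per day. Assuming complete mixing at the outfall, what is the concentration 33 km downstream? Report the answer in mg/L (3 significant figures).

After complete mixing, C₀ = (1·8.7 + 14.6·0.376) / 15.6 = 0.9096 mg/L.
Travel time t = 3.3e+04 m / 0.33 m/s = 1e+05 s = 1.157 d.
C = 0.9096·exp(−0.35·1.157) = 0.9096·0.6669 = 0.6066 mg/L.

0.607 mg/L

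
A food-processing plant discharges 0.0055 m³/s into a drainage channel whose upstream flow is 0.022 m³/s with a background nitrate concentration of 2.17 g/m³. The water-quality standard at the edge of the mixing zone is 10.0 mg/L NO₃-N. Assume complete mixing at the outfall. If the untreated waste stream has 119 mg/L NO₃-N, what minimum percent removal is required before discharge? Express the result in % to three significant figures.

Mass balance: 10·0.0275 = 0.0055·Cₑ + 0.022·2.17.
Cₑ = (0.275 − 0.04774) / 0.0055 = 41.32 mg/L.
Required removal = 1 − 41.32/119 = 65.28 %.

65.3 %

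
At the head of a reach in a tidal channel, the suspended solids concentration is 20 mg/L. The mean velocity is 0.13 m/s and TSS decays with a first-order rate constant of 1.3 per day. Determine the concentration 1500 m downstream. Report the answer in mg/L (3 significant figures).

Travel time t = 1500 m / 0.13 m/s = 1500/0.13 = 1.154e+04 s = 0.1335 d.
First-order decay: C = 20·exp(−1.3·0.1335) = 20·0.8406 = 16.81 mg/L.

16.8 mg/L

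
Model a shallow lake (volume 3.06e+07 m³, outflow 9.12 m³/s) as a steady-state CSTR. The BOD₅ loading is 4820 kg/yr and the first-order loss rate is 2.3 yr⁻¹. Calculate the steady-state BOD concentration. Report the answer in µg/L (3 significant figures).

Outflow Q = 9.12 m³/s × 3.156e+07 s/yr = 2.878e+08 m³/yr.
Steady-state CSTR mass balance: W = Q·C + k·V·C, so C = W/(Q + kV).
Q + kV = 2.878e+08 + 2.3·3.06e+07 = 3.582e+08 m³/yr.
C = 4820/3.582e+08 = 1.346e-05 kg/m³ = 0.01346 mg/L = 13.46 µg/L.

13.5 µg/L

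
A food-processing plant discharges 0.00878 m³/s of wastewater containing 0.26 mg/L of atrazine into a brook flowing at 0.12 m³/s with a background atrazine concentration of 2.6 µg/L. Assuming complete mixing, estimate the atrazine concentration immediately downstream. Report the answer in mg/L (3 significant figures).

2.6 µg/L = 0.0026 mg/L.
Conservation of mass across the mixing zone: C = (0.00878·0.26 + 0.12·0.0026) / (0.00878 + 0.12) = 0.002595/0.1288 = 0.02015 mg/L.

0.0201 mg/L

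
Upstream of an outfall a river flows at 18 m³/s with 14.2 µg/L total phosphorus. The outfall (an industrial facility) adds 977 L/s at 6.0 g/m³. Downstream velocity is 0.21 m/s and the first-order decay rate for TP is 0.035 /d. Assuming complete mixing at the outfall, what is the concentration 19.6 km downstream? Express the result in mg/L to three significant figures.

0.310 mg/L

977 L/s = 0.977 m³/s.
14.2 µg/L = 0.0142 mg/L.
After complete mixing, C₀ = (0.977·6 + 18·0.0142) / 18.98 = 0.3224 mg/L.
Travel time t = 1.96e+04 m / 0.21 m/s = 9.333e+04 s = 1.08 d.
C = 0.3224·exp(−0.035·1.08) = 0.3224·0.9629 = 0.3104 mg/L.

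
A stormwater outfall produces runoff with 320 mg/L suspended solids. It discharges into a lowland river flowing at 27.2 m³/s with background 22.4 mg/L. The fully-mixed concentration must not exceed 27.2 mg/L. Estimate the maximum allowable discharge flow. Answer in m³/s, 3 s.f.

Mass balance at complete mixing: C_std·(Q_w + Q_r) = Q_w·C_e + Q_r·C_b.
Rearranging, Q_w = Q_r·(C_std − C_b)/(C_e − C_std) = 27.2·(27.2 − 22.4) / (320 − 27.2) = 0.4459 m³/s.

0.446 m³/s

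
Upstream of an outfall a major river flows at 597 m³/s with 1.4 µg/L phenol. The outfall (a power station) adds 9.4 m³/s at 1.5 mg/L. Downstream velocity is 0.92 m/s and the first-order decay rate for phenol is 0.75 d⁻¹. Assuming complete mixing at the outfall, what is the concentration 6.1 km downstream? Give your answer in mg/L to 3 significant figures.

0.0233 mg/L

1.4 µg/L = 0.0014 mg/L.
After complete mixing, C₀ = (9.4·1.5 + 597·0.0014) / 606.4 = 0.02463 mg/L.
Travel time t = 6100 m / 0.92 m/s = 6630 s = 0.07674 d.
C = 0.02463·exp(−0.75·0.07674) = 0.02463·0.9441 = 0.02325 mg/L.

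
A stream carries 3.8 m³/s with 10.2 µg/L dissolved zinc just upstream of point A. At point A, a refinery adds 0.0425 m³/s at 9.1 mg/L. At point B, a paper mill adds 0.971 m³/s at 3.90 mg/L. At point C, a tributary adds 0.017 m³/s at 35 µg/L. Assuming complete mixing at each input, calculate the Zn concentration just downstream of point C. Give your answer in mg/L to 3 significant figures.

10.2 µg/L = 0.0102 mg/L.
After input A: C = (3.8·0.0102 + 0.0425·9.1) / 3.842 = 0.1107 mg/L.
After input B: C = (3.842·0.1107 + 0.971·3.9) / 4.813 = 0.8751 mg/L.
35 µg/L = 0.035 mg/L.
After input C: C = (4.813·0.8751 + 0.017·0.035) / 4.83 = 0.8722 mg/L.

0.872 mg/L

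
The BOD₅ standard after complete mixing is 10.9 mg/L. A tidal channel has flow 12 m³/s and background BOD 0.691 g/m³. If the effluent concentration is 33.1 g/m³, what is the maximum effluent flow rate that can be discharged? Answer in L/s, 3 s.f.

Mass balance at complete mixing: C_std·(Q_w + Q_r) = Q_w·C_e + Q_r·C_b.
Rearranging, Q_w = Q_r·(C_std − C_b)/(C_e − C_std) = 12·(10.9 − 0.691) / (33.1 − 10.9) = 5.518 m³/s.
= 5518 L/s.

5520 L/s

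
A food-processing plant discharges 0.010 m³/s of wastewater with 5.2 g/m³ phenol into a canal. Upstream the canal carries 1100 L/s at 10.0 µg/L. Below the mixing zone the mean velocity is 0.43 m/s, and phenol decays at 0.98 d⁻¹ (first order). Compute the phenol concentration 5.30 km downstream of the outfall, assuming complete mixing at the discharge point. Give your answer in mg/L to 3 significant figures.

1100 L/s = 1.1 m³/s.
10.0 µg/L = 0.01 mg/L.
After complete mixing, C₀ = (0.01·5.2 + 1.1·0.01) / 1.11 = 0.05676 mg/L.
Travel time t = 5300 m / 0.43 m/s = 1.233e+04 s = 0.1427 d.
C = 0.05676·exp(−0.98·0.1427) = 0.05676·0.8695 = 0.04935 mg/L.

0.0494 mg/L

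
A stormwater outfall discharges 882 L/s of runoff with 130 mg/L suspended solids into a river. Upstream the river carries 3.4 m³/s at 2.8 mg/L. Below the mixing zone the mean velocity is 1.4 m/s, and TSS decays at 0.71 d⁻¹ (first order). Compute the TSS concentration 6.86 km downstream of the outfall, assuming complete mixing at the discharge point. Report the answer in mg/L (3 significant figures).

882 L/s = 0.882 m³/s.
After complete mixing, C₀ = (0.882·130 + 3.4·2.8) / 4.282 = 29 mg/L.
Travel time t = 6860 m / 1.4 m/s = 4900 s = 0.05671 d.
C = 29·exp(−0.71·0.05671) = 29·0.9605 = 27.86 mg/L.

27.9 mg/L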